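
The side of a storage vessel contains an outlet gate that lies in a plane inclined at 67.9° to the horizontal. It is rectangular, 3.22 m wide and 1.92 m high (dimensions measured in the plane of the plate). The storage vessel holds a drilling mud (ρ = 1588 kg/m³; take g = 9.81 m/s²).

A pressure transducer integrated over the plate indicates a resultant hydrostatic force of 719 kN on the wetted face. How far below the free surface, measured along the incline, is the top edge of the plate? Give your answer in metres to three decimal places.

γ = ρg = 1588 × 9.81 / 1000 = 15.57828 kN/m³.
A = 3.22 × 1.92 = 6.1824 m².
From F = γ·h_c·A, the centroid depth is h_c = 719/(15.57828 × 6.1824) = 7.46539 m.
Let θ = 67.9° be the plate's angle to the horizontal; measure y along the incline from where the plane meets the free surface. Vertical depth h = y·sinθ with sinθ = 0.926529.
Along the incline, y_c = h_c/sinθ = 7.46539/0.926529 = 8.05737 m.
The centroid lies 1.92/2 = 0.96 m below the top edge, so the top edge sits at y_top = 8.05737 − 0.96 = 7.09737 m along the incline.

y_top ≈ 7.097 m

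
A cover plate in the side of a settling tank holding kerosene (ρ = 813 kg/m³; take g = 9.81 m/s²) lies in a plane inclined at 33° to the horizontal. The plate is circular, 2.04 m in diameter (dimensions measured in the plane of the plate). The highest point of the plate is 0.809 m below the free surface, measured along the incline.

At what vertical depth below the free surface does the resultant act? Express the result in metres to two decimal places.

h_p = 1.07 m

γ = ρg = 813 × 9.81 / 1000 = 7.97553 kN/m³.
Let θ = 33° be the plate's angle to the horizontal; measure y along the incline from where the plane meets the free surface. Vertical depth h = y·sinθ with sinθ = 0.544639.
The centroid is at the centre, 1.02 m below the top of the plate, so y_c = 0.809 + 1.02 = 1.829 m and h_c = 1.829 × 0.544639 = 0.996145 m.
A = π(1.02)² = 3.26851 m².
Resultant F = γ·h_c·A = 7.97553 × 0.996145 × 3.26851 = 25.9676 kN.
I_c = πr⁴/4 = π × 1.02⁴/4 = 0.85014 m⁴.
Centre of pressure: y_p = y_c + I_c/(y_c·A) = 1.829 + 0.85014/(1.829 × 3.26851) = 1.829 + 0.142209 = 1.97121 m along the plane.
Vertically, h_p = y_p·sinθ = 1.97121 × 0.544639 = 1.0736 m.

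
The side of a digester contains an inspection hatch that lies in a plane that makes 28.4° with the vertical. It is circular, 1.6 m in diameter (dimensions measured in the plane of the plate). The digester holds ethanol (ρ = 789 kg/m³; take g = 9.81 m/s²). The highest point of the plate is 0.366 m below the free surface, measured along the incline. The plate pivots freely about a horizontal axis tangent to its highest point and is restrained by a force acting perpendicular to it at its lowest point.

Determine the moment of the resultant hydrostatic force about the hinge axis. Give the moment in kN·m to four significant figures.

γ = ρg = 789 × 9.81 / 1000 = 7.74009 kN/m³.
The plate makes 28.4° with the vertical, i.e. θ = 90° − 28.4° = 61.6° to the horizontal. Measuring y along the incline from the free-surface line, vertical depth h = y·sinθ with sinθ = 0.879649.
The centroid is at the centre, 0.8 m below the top of the plate, so y_c = 0.366 + 0.8 = 1.166 m and h_c = 1.166 × 0.879649 = 1.02567 m.
A = π(0.8)² = 2.01062 m².
Resultant F = γ·h_c·A = 7.74009 × 1.02567 × 2.01062 = 15.9619 kN.
I_c = πr⁴/4 = π × 0.8⁴/4 = 0.321699 m⁴.
Centre of pressure: y_p = y_c + I_c/(y_c·A) = 1.166 + 0.321699/(1.166 × 2.01062) = 1.166 + 0.137221 = 1.30322 m along the plane.
The resultant acts 0.8 + 0.137221 = 0.937221 m (along the plate) below the hinge at the top edge, so the moment about the hinge is M = F × 0.937221 = 15.9619 × 0.937221 = 14.9598 kN·m.

M ≈ 14.96 kN·m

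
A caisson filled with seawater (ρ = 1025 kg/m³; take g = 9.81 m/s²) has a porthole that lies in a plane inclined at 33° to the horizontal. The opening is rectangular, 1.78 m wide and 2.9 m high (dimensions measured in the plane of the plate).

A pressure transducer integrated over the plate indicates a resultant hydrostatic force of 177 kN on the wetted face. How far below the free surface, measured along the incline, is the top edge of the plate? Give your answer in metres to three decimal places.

y_top ≈ 4.811 m

γ = ρg = 1025 × 9.81 / 1000 = 10.05525 kN/m³.
A = 1.78 × 2.9 = 5.162 m².
From F = γ·h_c·A, the centroid depth is h_c = 177/(10.05525 × 5.162) = 3.41006 m.
Let θ = 33° be the plate's angle to the horizontal; measure y along the incline from where the plane meets the free surface. Vertical depth h = y·sinθ with sinθ = 0.544639.
Along the incline, y_c = h_c/sinθ = 3.41006/0.544639 = 6.26114 m.
The centroid lies 2.9/2 = 1.45 m below the top edge, so the top edge sits at y_top = 6.26114 − 1.45 = 4.81114 m along the incline.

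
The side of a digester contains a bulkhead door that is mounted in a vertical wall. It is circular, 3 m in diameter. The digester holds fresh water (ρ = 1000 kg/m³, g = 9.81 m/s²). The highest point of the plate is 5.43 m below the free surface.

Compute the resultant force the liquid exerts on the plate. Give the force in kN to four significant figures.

F ≈ 480.5 kN

γ = ρg = 1000 × 9.81 = 9810 N/m³ = 9.81 kN/m³.
The centroid is at the centre, 1.5 m below the top of the plate, so the centroid depth is h_c = 5.43 + 1.5 = 6.93 m.
A = π(1.5)² = 7.06858 m².
Resultant F = γ·h_c·A = 9.81 × 6.93 × 7.06858 = 480.545 kN.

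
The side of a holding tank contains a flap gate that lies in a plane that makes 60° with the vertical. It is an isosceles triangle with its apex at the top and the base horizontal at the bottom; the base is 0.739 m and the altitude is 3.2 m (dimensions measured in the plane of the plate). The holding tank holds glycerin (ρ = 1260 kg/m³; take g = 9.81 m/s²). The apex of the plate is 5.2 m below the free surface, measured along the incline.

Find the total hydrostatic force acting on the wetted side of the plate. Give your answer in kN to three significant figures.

F ≈ 53.6 kN

γ = ρg = 1260 × 9.81 / 1000 = 12.3606 kN/m³.
The plate makes 60° with the vertical, i.e. θ = 90° − 60° = 30° to the horizontal. Measuring y along the incline from the free-surface line, vertical depth h = y·sinθ with sinθ = 0.500000.
With the apex up, the centroid sits 2h/3 = 2 × 3.2/3 = 2.13333 m below the apex, so y_c = 5.2 + 2.13333 = 7.33333 m and h_c = 7.33333 × 0.500000 = 3.66667 m.
A = ½ × 0.739 × 3.2 = 1.1824 m².
Resultant F = γ·h_c·A = 12.3606 × 3.66667 × 1.1824 = 53.589 kN.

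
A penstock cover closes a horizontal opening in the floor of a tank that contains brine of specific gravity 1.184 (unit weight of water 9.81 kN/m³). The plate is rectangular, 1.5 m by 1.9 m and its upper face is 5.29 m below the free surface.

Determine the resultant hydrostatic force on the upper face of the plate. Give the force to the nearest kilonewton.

γ = 1.184 × 9.81 = 11.61504 kN/m³.
The plate is horizontal, so pressure is uniform at p = γ·h = 11.61504 × 5.29 = 61.4436 kN/m².
A = 1.5 × 1.9 = 2.85 m².
F = p·A = 61.4436 × 2.85 = 175.114 kN.

F ≈ 175 kN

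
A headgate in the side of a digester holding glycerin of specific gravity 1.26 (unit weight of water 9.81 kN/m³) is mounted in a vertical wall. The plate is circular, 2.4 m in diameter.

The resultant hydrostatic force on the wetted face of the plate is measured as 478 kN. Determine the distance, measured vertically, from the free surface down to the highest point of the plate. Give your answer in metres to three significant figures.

d_top ≈ 7.35 m

γ = 1.26 × 9.81 = 12.3606 kN/m³.
A = π(1.2)² = 4.52389 m².
From F = γ·h_c·A, the centroid depth is h_c = 478/(12.3606 × 4.52389) = 8.54823 m.
The centroid is at the centre, 1.2 m below the top of the plate, so the highest point sits at h_top = 8.54823 − 1.2 = 7.34823 m below the surface.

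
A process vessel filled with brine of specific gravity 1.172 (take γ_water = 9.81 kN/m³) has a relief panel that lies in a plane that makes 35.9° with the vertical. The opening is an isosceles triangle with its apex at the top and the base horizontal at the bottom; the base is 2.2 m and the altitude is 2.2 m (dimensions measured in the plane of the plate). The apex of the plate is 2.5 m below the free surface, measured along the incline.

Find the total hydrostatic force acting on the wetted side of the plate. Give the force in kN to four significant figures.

γ = 1.172 × 9.81 = 11.49732 kN/m³.
The plate makes 35.9° with the vertical, i.e. θ = 90° − 35.9° = 54.1° to the horizontal. Measuring y along the incline from the free-surface line, vertical depth h = y·sinθ with sinθ = 0.810042.
With the apex up, the centroid sits 2h/3 = 2 × 2.2/3 = 1.46667 m below the apex, so y_c = 2.5 + 1.46667 = 3.96667 m and h_c = 3.96667 × 0.810042 = 3.21317 m.
A = ½ × 2.2 × 2.2 = 2.42 m².
Resultant F = γ·h_c·A = 11.49732 × 3.21317 × 2.42 = 89.4017 kN.

F ≈ 89.40 kN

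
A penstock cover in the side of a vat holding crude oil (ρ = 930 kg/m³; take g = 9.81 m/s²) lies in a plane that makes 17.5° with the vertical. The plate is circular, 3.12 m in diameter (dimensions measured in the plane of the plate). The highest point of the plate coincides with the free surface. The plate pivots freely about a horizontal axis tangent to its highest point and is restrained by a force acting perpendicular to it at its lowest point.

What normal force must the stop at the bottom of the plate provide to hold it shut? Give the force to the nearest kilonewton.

γ = ρg = 930 × 9.81 / 1000 = 9.1233 kN/m³.
The plate makes 17.5° with the vertical, i.e. θ = 90° − 17.5° = 72.5° to the horizontal. Measuring y along the incline from the free-surface line, vertical depth h = y·sinθ with sinθ = 0.953717.
The centroid is at the centre, 1.56 m below the top of the plate, so y_c = 1.56 m and h_c = 1.56 × 0.953717 = 1.4878 m.
A = π(1.56)² = 7.64538 m².
Resultant F = γ·h_c·A = 9.1233 × 1.4878 × 7.64538 = 103.776 kN.
I_c = πr⁴/4 = π × 1.56⁴/4 = 4.65145 m⁴.
Centre of pressure: y_p = y_c + I_c/(y_c·A) = 1.56 + 4.65145/(1.56 × 7.64538) = 1.56 + 0.39 = 1.95 m along the plane.
The resultant acts 1.56 + 0.39 = 1.95 m (along the plate) below the hinge at the top edge, so the moment about the hinge is M = F × 1.95 = 103.776 × 1.95 = 202.363 kN·m.
A normal force at the bottom, 3.12 m from the hinge, must supply this moment: P = 202.363/3.12 = 64.8599 kN.

P ≈ 65 kN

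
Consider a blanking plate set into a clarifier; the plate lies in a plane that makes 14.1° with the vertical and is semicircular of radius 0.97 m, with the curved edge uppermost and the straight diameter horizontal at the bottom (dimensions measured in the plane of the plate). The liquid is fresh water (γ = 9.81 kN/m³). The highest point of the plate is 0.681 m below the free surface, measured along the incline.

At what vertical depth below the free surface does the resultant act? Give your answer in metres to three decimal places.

γ = 9.81 kN/m³.
The plate makes 14.1° with the vertical, i.e. θ = 90° − 14.1° = 75.9° to the horizontal. Measuring y along the incline from the free-surface line, vertical depth h = y·sinθ with sinθ = 0.969872.
The centroid lies 4r/(3π) = 0.411681 m above the diameter, so r − 4r/(3π) = 0.97 − 0.411681 = 0.558319 m below the topmost point, so y_c = 0.681 + 0.558319 = 1.23932 m and h_c = 1.23932 × 0.969872 = 1.20198 m.
A = πr²/2 = π × 0.97²/2 = 1.47796 m².
Resultant F = γ·h_c·A = 9.81 × 1.20198 × 1.47796 = 17.4273 kN.
I_c = (π/8 − 8/(9π))·r⁴ = 0.109757 × 0.97⁴ = 0.0971671 m⁴.
Centre of pressure: y_p = y_c + I_c/(y_c·A) = 1.23932 + 0.0971671/(1.23932 × 1.47796) = 1.23932 + 0.0530485 = 1.29237 m along the plane.
Vertically, h_p = y_p·sinθ = 1.29237 × 0.969872 = 1.25343 m.

h_p = 1.253 m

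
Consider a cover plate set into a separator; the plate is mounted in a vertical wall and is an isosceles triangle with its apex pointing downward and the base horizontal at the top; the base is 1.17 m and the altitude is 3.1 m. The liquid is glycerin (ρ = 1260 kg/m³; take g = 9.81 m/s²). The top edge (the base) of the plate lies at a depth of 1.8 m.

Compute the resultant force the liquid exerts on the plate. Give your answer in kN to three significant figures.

γ = ρg = 1260 × 9.81 / 1000 = 12.3606 kN/m³.
With the apex down, the centroid sits h/3 = 3.1/3 = 1.03333 m below the base (the top edge), so the centroid depth is h_c = 1.8 + 1.03333 = 2.83333 m.
A = ½ × 1.17 × 3.1 = 1.8135 m².
Resultant F = γ·h_c·A = 12.3606 × 2.83333 × 1.8135 = 63.5118 kN.

F ≈ 63.5 kN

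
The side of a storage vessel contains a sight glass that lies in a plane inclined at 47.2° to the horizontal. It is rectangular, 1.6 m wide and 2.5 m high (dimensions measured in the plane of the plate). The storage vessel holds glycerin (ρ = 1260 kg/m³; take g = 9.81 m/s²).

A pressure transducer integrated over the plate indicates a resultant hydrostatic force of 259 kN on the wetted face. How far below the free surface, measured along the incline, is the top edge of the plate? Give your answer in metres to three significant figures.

y_top ≈ 5.89 m

γ = ρg = 1260 × 9.81 / 1000 = 12.3606 kN/m³.
A = 1.6 × 2.5 = 4 m².
From F = γ·h_c·A, the centroid depth is h_c = 259/(12.3606 × 4) = 5.23842 m.
Let θ = 47.2° be the plate's angle to the horizontal; measure y along the incline from where the plane meets the free surface. Vertical depth h = y·sinθ with sinθ = 0.733730.
Along the incline, y_c = h_c/sinθ = 5.23842/0.733730 = 7.13944 m.
The centroid lies 2.5/2 = 1.25 m below the top edge, so the top edge sits at y_top = 7.13944 − 1.25 = 5.88944 m along the incline.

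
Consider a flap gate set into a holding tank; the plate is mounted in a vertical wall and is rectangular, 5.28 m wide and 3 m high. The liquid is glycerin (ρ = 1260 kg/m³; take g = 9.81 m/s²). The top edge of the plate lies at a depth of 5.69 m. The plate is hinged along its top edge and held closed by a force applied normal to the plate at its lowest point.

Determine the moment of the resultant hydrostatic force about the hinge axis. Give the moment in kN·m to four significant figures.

M ≈ 2258 kN·m

γ = ρg = 1260 × 9.81 / 1000 = 12.3606 kN/m³.
The centroid lies 3/2 = 1.5 m below the top edge, so the centroid depth is h_c = 5.69 + 1.5 = 7.19 m.
A = 5.28 × 3 = 15.84 m².
Resultant F = γ·h_c·A = 12.3606 × 7.19 × 15.84 = 1407.74 kN.
I_c = b·h³/12 = 5.28 × 3³/12 = 11.88 m⁴.
Centre of pressure: y_p = y_c + I_c/(y_c·A) = 7.19 + 11.88/(7.19 × 15.84) = 7.19 + 0.104312 = 7.29431 m along the plane.
The resultant acts 1.5 + 0.104312 = 1.60431 m (along the plate) below the hinge at the top edge, so the moment about the hinge is M = F × 1.60431 = 1407.74 × 1.60431 = 2258.45 kN·m.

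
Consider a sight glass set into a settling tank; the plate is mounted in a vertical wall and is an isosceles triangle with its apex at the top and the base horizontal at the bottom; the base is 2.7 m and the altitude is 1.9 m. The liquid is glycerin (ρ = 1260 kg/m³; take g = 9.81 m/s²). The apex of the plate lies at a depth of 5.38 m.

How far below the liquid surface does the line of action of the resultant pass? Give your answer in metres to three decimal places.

γ = ρg = 1260 × 9.81 / 1000 = 12.3606 kN/m³.
With the apex up, the centroid sits 2h/3 = 2 × 1.9/3 = 1.26667 m below the apex, so the centroid depth is h_c = 5.38 + 1.26667 = 6.64667 m.
A = ½ × 2.7 × 1.9 = 2.565 m².
Resultant F = γ·h_c·A = 12.3606 × 6.64667 × 2.565 = 210.732 kN.
I_c = b·h³/36 = 2.7 × 1.9³/36 = 0.514425 m⁴.
Centre of pressure: y_p = y_c + I_c/(y_c·A) = 6.64667 + 0.514425/(6.64667 × 2.565) = 6.64667 + 0.0301738 = 6.67684 m along the plane.

h_p = 6.677 m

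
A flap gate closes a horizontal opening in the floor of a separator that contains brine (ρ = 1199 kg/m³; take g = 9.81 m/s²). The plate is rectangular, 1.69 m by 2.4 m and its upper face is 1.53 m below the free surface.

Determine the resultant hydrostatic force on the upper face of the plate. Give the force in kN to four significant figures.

γ = ρg = 1199 × 9.81 / 1000 = 11.76219 kN/m³.
The plate is horizontal, so pressure is uniform at p = γ·h = 11.76219 × 1.53 = 17.9962 kN/m².
A = 1.69 × 2.4 = 4.056 m².
F = p·A = 17.9962 × 4.056 = 72.9926 kN.

F ≈ 72.99 kN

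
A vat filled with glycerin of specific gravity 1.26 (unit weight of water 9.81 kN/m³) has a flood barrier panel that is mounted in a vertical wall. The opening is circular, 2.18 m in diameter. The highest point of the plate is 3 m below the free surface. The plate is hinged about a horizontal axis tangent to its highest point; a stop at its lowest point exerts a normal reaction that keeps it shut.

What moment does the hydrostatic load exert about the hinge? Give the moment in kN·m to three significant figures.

M ≈ 219 kN·m

γ = 1.26 × 9.81 = 12.3606 kN/m³.
The centroid is at the centre, 1.09 m below the top of the plate, so the centroid depth is h_c = 3 + 1.09 = 4.09 m.
A = π(1.09)² = 3.73253 m².
Resultant F = γ·h_c·A = 12.3606 × 4.09 × 3.73253 = 188.698 kN.
I_c = πr⁴/4 = π × 1.09⁴/4 = 1.10865 m⁴.
Centre of pressure: y_p = y_c + I_c/(y_c·A) = 4.09 + 1.10865/(4.09 × 3.73253) = 4.09 + 0.0726219 = 4.16262 m along the plane.
The resultant acts 1.09 + 0.0726219 = 1.16262 m (along the plate) below the hinge at the top edge, so the moment about the hinge is M = F × 1.16262 = 188.698 × 1.16262 = 219.384 kN·m.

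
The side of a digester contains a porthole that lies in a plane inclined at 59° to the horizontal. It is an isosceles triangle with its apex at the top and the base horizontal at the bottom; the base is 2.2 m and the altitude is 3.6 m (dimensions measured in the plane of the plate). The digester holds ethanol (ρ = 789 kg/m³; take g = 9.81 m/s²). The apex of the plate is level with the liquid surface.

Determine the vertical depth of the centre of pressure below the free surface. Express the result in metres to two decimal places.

h_p = 2.31 m

γ = ρg = 789 × 9.81 / 1000 = 7.74009 kN/m³.
Let θ = 59° be the plate's angle to the horizontal; measure y along the incline from where the plane meets the free surface. Vertical depth h = y·sinθ with sinθ = 0.857167.
With the apex up, the centroid sits 2h/3 = 2 × 3.6/3 = 2.4 m below the apex, so y_c = 2.4 m and h_c = 2.4 × 0.857167 = 2.0572 m.
A = ½ × 2.2 × 3.6 = 3.96 m².
Resultant F = γ·h_c·A = 7.74009 × 2.0572 × 3.96 = 63.0547 kN.
I_c = b·h³/36 = 2.2 × 3.6³/36 = 2.8512 m⁴.
Centre of pressure: y_p = y_c + I_c/(y_c·A) = 2.4 + 2.8512/(2.4 × 3.96) = 2.4 + 0.3 = 2.7 m along the plane.
Vertically, h_p = y_p·sinθ = 2.7 × 0.857167 = 2.31435 m.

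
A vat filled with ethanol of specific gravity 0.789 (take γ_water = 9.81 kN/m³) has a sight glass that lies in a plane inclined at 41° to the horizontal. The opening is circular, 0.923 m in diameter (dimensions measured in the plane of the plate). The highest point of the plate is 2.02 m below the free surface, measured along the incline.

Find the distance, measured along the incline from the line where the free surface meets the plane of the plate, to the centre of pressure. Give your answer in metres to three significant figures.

γ = 0.789 × 9.81 = 7.74009 kN/m³.
Let θ = 41° be the plate's angle to the horizontal; measure y along the incline from where the plane meets the free surface. Vertical depth h = y·sinθ with sinθ = 0.656059.
The centroid is at the centre, 0.4615 m below the top of the plate, so y_c = 2.02 + 0.4615 = 2.4815 m and h_c = 2.4815 × 0.656059 = 1.62801 m.
A = π(0.4615)² = 0.669103 m².
Resultant F = γ·h_c·A = 7.74009 × 1.62801 × 0.669103 = 8.43133 kN.
I_c = πr⁴/4 = π × 0.4615⁴/4 = 0.0356268 m⁴.
Centre of pressure: y_p = y_c + I_c/(y_c·A) = 2.4815 + 0.0356268/(2.4815 × 0.669103) = 2.4815 + 0.021457 = 2.50296 m along the plane.

y_p = 2.50 m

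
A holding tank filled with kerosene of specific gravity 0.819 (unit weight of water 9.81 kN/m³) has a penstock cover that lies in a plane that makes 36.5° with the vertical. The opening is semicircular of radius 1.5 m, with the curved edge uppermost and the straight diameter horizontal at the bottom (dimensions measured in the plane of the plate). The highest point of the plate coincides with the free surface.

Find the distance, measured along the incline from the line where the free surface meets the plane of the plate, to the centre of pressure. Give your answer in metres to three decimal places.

γ = 0.819 × 9.81 = 8.03439 kN/m³.
The plate makes 36.5° with the vertical, i.e. θ = 90° − 36.5° = 53.5° to the horizontal. Measuring y along the incline from the free-surface line, vertical depth h = y·sinθ with sinθ = 0.803857.
The centroid lies 4r/(3π) = 0.63662 m above the diameter, so r − 4r/(3π) = 1.5 − 0.63662 = 0.86338 m below the topmost point, so y_c = 0.86338 m and h_c = 0.86338 × 0.803857 = 0.694034 m.
A = πr²/2 = π × 1.5²/2 = 3.53429 m².
Resultant F = γ·h_c·A = 8.03439 × 0.694034 × 3.53429 = 19.7077 kN.
I_c = (π/8 − 8/(9π))·r⁴ = 0.109757 × 1.5⁴ = 0.555645 m⁴.
Centre of pressure: y_p = y_c + I_c/(y_c·A) = 0.86338 + 0.555645/(0.86338 × 3.53429) = 0.86338 + 0.182093 = 1.04547 m along the plane.

y_p = 1.045 m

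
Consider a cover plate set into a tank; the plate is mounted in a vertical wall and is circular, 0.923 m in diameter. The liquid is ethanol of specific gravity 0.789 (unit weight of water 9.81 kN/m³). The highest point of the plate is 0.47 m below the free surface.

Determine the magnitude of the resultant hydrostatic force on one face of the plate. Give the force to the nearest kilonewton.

γ = 0.789 × 9.81 = 7.74009 kN/m³.
The centroid is at the centre, 0.4615 m below the top of the plate, so the centroid depth is h_c = 0.47 + 0.4615 = 0.9315 m.
A = π(0.4615)² = 0.669103 m².
Resultant F = γ·h_c·A = 7.74009 × 0.9315 × 0.669103 = 4.82416 kN.

F ≈ 5 kN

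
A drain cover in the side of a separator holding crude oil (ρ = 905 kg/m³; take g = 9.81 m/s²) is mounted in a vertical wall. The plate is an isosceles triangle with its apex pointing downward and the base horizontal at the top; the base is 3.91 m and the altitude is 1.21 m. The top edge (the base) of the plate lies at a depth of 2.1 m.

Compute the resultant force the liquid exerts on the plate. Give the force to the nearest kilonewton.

F ≈ 53 kN

γ = ρg = 905 × 9.81 / 1000 = 8.87805 kN/m³.
With the apex down, the centroid sits h/3 = 1.21/3 = 0.403333 m below the base (the top edge), so the centroid depth is h_c = 2.1 + 0.403333 = 2.50333 m.
A = ½ × 3.91 × 1.21 = 2.36555 m².
Resultant F = γ·h_c·A = 8.87805 × 2.50333 × 2.36555 = 52.5736 kN.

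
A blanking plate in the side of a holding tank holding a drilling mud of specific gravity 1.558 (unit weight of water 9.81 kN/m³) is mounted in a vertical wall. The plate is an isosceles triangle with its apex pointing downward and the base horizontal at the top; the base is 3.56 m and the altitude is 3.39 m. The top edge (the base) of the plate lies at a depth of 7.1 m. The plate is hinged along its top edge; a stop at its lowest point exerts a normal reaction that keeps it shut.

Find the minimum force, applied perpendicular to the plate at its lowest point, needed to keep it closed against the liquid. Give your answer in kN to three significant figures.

P ≈ 270 kN

γ = 1.558 × 9.81 = 15.28398 kN/m³.
With the apex down, the centroid sits h/3 = 3.39/3 = 1.13 m below the base (the top edge), so the centroid depth is h_c = 7.1 + 1.13 = 8.23 m.
A = ½ × 3.56 × 3.39 = 6.0342 m².
Resultant F = γ·h_c·A = 15.28398 × 8.23 × 6.0342 = 759.025 kN.
I_c = b·h³/36 = 3.56 × 3.39³/36 = 3.85253 m⁴.
Centre of pressure: y_p = y_c + I_c/(y_c·A) = 8.23 + 3.85253/(8.23 × 6.0342) = 8.23 + 0.0775758 = 8.30758 m along the plane.
The resultant acts 1.13 + 0.0775758 = 1.20758 m (along the plate) below the hinge at the top edge, so the moment about the hinge is M = F × 1.20758 = 759.025 × 1.20758 = 916.583 kN·m.
A normal force at the bottom, 3.39 m from the hinge, must supply this moment: P = 916.583/3.39 = 270.378 kN.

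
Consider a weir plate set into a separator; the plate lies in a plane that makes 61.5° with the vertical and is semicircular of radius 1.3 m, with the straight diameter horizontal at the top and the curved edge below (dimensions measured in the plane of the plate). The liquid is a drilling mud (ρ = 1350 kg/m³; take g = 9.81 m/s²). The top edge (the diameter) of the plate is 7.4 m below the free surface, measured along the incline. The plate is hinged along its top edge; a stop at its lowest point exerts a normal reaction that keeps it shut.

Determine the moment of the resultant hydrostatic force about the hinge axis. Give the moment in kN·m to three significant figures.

γ = ρg = 1350 × 9.81 / 1000 = 13.2435 kN/m³.
The plate makes 61.5° with the vertical, i.e. θ = 90° − 61.5° = 28.5° to the horizontal. Measuring y along the incline from the free-surface line, vertical depth h = y·sinθ with sinθ = 0.477159.
The centroid of a semicircle lies 4r/(3π) = 0.551737 m from the diameter, here below the top edge, so y_c = 7.4 + 0.551737 = 7.95174 m and h_c = 7.95174 × 0.477159 = 3.79424 m.
A = πr²/2 = π × 1.3²/2 = 2.65465 m².
Resultant F = γ·h_c·A = 13.2435 × 3.79424 × 2.65465 = 133.394 kN.
I_c = (π/8 − 8/(9π))·r⁴ = 0.109757 × 1.3⁴ = 0.313477 m⁴.
Centre of pressure: y_p = y_c + I_c/(y_c·A) = 7.95174 + 0.313477/(7.95174 × 2.65465) = 7.95174 + 0.0148503 = 7.96659 m along the plane.
The resultant acts 0.551737 + 0.0148503 = 0.566587 m (along the plate) below the hinge at the top edge, so the moment about the hinge is M = F × 0.566587 = 133.394 × 0.566587 = 75.5793 kN·m.

M ≈ 75.6 kN·m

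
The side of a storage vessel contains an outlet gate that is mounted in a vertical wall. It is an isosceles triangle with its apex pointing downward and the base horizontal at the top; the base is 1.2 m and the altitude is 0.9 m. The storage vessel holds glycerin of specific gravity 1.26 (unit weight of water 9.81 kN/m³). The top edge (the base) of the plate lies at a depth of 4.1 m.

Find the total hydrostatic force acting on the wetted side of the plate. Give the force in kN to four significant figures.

F ≈ 29.37 kN

γ = 1.26 × 9.81 = 12.3606 kN/m³.
With the apex down, the centroid sits h/3 = 0.9/3 = 0.3 m below the base (the top edge), so the centroid depth is h_c = 4.1 + 0.3 = 4.4 m.
A = ½ × 1.2 × 0.9 = 0.54 m².
Resultant F = γ·h_c·A = 12.3606 × 4.4 × 0.54 = 29.3688 kN.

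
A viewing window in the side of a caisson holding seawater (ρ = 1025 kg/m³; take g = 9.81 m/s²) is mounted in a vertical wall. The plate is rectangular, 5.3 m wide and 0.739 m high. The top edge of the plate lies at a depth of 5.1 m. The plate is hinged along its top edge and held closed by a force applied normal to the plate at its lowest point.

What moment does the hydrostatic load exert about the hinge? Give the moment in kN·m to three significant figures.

M ≈ 81.4 kN·m

γ = ρg = 1025 × 9.81 / 1000 = 10.05525 kN/m³.
The centroid lies 0.739/2 = 0.3695 m below the top edge, so the centroid depth is h_c = 5.1 + 0.3695 = 5.4695 m.
A = 5.3 × 0.739 = 3.9167 m².
Resultant F = γ·h_c·A = 10.05525 × 5.4695 × 3.9167 = 215.407 kN.
I_c = b·h³/12 = 5.3 × 0.739³/12 = 0.178249 m⁴.
Centre of pressure: y_p = y_c + I_c/(y_c·A) = 5.4695 + 0.178249/(5.4695 × 3.9167) = 5.4695 + 0.00832069 = 5.47782 m along the plane.
The resultant acts 0.3695 + 0.00832069 = 0.377821 m (along the plate) below the hinge at the top edge, so the moment about the hinge is M = F × 0.377821 = 215.407 × 0.377821 = 81.3853 kN·m.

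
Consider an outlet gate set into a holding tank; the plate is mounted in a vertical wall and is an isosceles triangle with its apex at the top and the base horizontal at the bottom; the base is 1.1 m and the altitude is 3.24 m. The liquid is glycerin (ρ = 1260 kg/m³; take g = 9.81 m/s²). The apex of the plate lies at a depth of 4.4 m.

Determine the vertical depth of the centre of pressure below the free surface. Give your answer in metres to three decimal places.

γ = ρg = 1260 × 9.81 / 1000 = 12.3606 kN/m³.
With the apex up, the centroid sits 2h/3 = 2 × 3.24/3 = 2.16 m below the apex, so the centroid depth is h_c = 4.4 + 2.16 = 6.56 m.
A = ½ × 1.1 × 3.24 = 1.782 m².
Resultant F = γ·h_c·A = 12.3606 × 6.56 × 1.782 = 144.494 kN.
I_c = b·h³/36 = 1.1 × 3.24³/36 = 1.03926 m⁴.
Centre of pressure: y_p = y_c + I_c/(y_c·A) = 6.56 + 1.03926/(6.56 × 1.782) = 6.56 + 0.0889022 = 6.6489 m along the plane.

h_p = 6.649 m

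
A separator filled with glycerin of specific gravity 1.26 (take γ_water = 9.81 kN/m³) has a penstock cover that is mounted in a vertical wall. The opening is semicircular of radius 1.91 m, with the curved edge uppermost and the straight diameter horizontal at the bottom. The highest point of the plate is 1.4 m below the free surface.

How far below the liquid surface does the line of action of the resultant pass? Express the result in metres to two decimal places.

γ = 1.26 × 9.81 = 12.3606 kN/m³.
The centroid lies 4r/(3π) = 0.810629 m above the diameter, so r − 4r/(3π) = 1.91 − 0.810629 = 1.09937 m below the topmost point, so the centroid depth is h_c = 1.4 + 1.09937 = 2.49937 m.
A = πr²/2 = π × 1.91²/2 = 5.73042 m².
Resultant F = γ·h_c·A = 12.3606 × 2.49937 × 5.73042 = 177.034 kN.
I_c = (π/8 − 8/(9π))·r⁴ = 0.109757 × 1.91⁴ = 1.46072 m⁴.
Centre of pressure: y_p = y_c + I_c/(y_c·A) = 2.49937 + 1.46072/(2.49937 × 5.73042) = 2.49937 + 0.101988 = 2.60136 m along the plane.

h_p = 2.60 m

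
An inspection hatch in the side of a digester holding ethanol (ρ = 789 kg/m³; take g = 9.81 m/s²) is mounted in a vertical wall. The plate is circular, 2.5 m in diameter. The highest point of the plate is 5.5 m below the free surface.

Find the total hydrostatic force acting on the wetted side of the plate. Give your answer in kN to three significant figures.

γ = ρg = 789 × 9.81 / 1000 = 7.74009 kN/m³.
The centroid is at the centre, 1.25 m below the top of the plate, so the centroid depth is h_c = 5.5 + 1.25 = 6.75 m.
A = π(1.25)² = 4.90874 m².
Resultant F = γ·h_c·A = 7.74009 × 6.75 × 4.90874 = 256.46 kN.

F ≈ 256 kN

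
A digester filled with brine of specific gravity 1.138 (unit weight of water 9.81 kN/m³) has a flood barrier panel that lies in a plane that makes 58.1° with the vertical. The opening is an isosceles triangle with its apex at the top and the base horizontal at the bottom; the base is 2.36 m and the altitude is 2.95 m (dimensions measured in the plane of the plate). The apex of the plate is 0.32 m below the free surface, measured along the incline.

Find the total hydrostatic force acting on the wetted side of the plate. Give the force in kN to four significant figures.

γ = 1.138 × 9.81 = 11.16378 kN/m³.
The plate makes 58.1° with the vertical, i.e. θ = 90° − 58.1° = 31.9° to the horizontal. Measuring y along the incline from the free-surface line, vertical depth h = y·sinθ with sinθ = 0.528438.
With the apex up, the centroid sits 2h/3 = 2 × 2.95/3 = 1.96667 m below the apex, so y_c = 0.32 + 1.96667 = 2.28667 m and h_c = 2.28667 × 0.528438 = 1.20836 m.
A = ½ × 2.36 × 2.95 = 3.481 m².
Resultant F = γ·h_c·A = 11.16378 × 1.20836 × 3.481 = 46.9582 kN.

F ≈ 46.96 kN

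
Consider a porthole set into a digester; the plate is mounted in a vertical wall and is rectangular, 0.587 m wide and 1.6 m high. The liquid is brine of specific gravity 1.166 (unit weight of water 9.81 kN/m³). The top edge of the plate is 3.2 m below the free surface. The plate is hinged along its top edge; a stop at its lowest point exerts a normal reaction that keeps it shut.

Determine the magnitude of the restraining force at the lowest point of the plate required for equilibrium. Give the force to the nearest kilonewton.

γ = 1.166 × 9.81 = 11.43846 kN/m³.
The centroid lies 1.6/2 = 0.8 m below the top edge, so the centroid depth is h_c = 3.2 + 0.8 = 4 m.
A = 0.587 × 1.6 = 0.9392 m².
Resultant F = γ·h_c·A = 11.43846 × 4 × 0.9392 = 42.972 kN.
I_c = b·h³/12 = 0.587 × 1.6³/12 = 0.200363 m⁴.
Centre of pressure: y_p = y_c + I_c/(y_c·A) = 4 + 0.200363/(4 × 0.9392) = 4 + 0.0533334 = 4.05333 m along the plane.
The resultant acts 0.8 + 0.0533334 = 0.853333 m (along the plate) below the hinge at the top edge, so the moment about the hinge is M = F × 0.853333 = 42.972 × 0.853333 = 36.6694 kN·m.
A normal force at the bottom, 1.6 m from the hinge, must supply this moment: P = 36.6694/1.6 = 22.9184 kN.

P ≈ 23 kN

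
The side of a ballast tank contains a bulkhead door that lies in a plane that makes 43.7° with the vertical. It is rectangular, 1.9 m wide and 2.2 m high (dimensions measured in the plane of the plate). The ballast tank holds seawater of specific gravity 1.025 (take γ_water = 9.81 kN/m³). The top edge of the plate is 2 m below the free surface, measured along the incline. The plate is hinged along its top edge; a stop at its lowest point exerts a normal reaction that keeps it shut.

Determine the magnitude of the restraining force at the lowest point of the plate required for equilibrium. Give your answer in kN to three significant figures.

P ≈ 52.7 kN

γ = 1.025 × 9.81 = 10.05525 kN/m³.
The plate makes 43.7° with the vertical, i.e. θ = 90° − 43.7° = 46.3° to the horizontal. Measuring y along the incline from the free-surface line, vertical depth h = y·sinθ with sinθ = 0.722967.
The centroid lies 2.2/2 = 1.1 m below the top edge, so y_c = 2 + 1.1 = 3.1 m and h_c = 3.1 × 0.722967 = 2.2412 m.
A = 1.9 × 2.2 = 4.18 m².
Resultant F = γ·h_c·A = 10.05525 × 2.2412 × 4.18 = 94.1998 kN.
I_c = b·h³/12 = 1.9 × 2.2³/12 = 1.68593 m⁴.
Centre of pressure: y_p = y_c + I_c/(y_c·A) = 3.1 + 1.68593/(3.1 × 4.18) = 3.1 + 0.130107 = 3.23011 m along the plane.
The resultant acts 1.1 + 0.130107 = 1.23011 m (along the plate) below the hinge at the top edge, so the moment about the hinge is M = F × 1.23011 = 94.1998 × 1.23011 = 115.876 kN·m.
A normal force at the bottom, 2.2 m from the hinge, must supply this moment: P = 115.876/2.2 = 52.6709 kN.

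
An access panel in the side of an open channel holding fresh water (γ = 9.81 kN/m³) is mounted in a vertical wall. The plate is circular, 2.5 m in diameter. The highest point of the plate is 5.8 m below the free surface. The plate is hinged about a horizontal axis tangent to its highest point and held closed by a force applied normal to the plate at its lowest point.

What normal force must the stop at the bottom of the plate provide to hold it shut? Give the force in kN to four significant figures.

P ≈ 177.3 kN

γ = 9.81 kN/m³.
The centroid is at the centre, 1.25 m below the top of the plate, so the centroid depth is h_c = 5.8 + 1.25 = 7.05 m.
A = π(1.25)² = 4.90874 m².
Resultant F = γ·h_c·A = 9.81 × 7.05 × 4.90874 = 339.491 kN.
I_c = πr⁴/4 = π × 1.25⁴/4 = 1.91748 m⁴.
Centre of pressure: y_p = y_c + I_c/(y_c·A) = 7.05 + 1.91748/(7.05 × 4.90874) = 7.05 + 0.0554079 = 7.10541 m along the plane.
The resultant acts 1.25 + 0.0554079 = 1.30541 m (along the plate) below the hinge at the top edge, so the moment about the hinge is M = F × 1.30541 = 339.491 × 1.30541 = 443.175 kN·m.
A normal force at the bottom, 2.5 m from the hinge, must supply this moment: P = 443.175/2.5 = 177.27 kN.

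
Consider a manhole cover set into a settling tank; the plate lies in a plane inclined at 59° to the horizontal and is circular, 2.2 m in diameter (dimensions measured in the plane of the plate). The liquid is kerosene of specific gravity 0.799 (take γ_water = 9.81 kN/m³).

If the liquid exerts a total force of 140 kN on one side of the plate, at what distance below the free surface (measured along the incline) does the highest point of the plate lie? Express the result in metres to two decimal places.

y_top ≈ 4.38 m

γ = 0.799 × 9.81 = 7.83819 kN/m³.
A = π(1.1)² = 3.80133 m².
From F = γ·h_c·A, the centroid depth is h_c = 140/(7.83819 × 3.80133) = 4.69869 m.
Let θ = 59° be the plate's angle to the horizontal; measure y along the incline from where the plane meets the free surface. Vertical depth h = y·sinθ with sinθ = 0.857167.
Along the incline, y_c = h_c/sinθ = 4.69869/0.857167 = 5.48165 m.
The centroid is at the centre, 1.1 m below the top of the plate, so the highest point sits at y_top = 5.48165 − 1.1 = 4.38165 m along the incline.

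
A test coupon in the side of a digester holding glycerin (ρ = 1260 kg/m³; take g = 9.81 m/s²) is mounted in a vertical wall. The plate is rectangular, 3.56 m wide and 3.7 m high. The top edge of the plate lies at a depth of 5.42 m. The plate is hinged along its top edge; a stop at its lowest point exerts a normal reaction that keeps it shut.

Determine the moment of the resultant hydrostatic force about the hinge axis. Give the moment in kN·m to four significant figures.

γ = ρg = 1260 × 9.81 / 1000 = 12.3606 kN/m³.
The centroid lies 3.7/2 = 1.85 m below the top edge, so the centroid depth is h_c = 5.42 + 1.85 = 7.27 m.
A = 3.56 × 3.7 = 13.172 m².
Resultant F = γ·h_c·A = 12.3606 × 7.27 × 13.172 = 1183.66 kN.
I_c = b·h³/12 = 3.56 × 3.7³/12 = 15.0271 m⁴.
Centre of pressure: y_p = y_c + I_c/(y_c·A) = 7.27 + 15.0271/(7.27 × 13.172) = 7.27 + 0.156924 = 7.42692 m along the plane.
The resultant acts 1.85 + 0.156924 = 2.00692 m (along the plate) below the hinge at the top edge, so the moment about the hinge is M = F × 2.00692 = 1183.66 × 2.00692 = 2375.51 kN·m.

M ≈ 2376 kN·m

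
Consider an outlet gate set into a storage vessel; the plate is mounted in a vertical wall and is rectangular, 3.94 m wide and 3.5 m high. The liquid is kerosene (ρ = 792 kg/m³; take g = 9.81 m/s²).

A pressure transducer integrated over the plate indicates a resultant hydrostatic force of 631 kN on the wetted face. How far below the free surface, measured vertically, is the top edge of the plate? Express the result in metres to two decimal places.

d_top ≈ 4.14 m

γ = ρg = 792 × 9.81 / 1000 = 7.76952 kN/m³.
A = 3.94 × 3.5 = 13.79 m².
From F = γ·h_c·A, the centroid depth is h_c = 631/(7.76952 × 13.79) = 5.8894 m.
The centroid lies 3.5/2 = 1.75 m below the top edge, so the top edge sits at h_top = 5.8894 − 1.75 = 4.1394 m below the surface.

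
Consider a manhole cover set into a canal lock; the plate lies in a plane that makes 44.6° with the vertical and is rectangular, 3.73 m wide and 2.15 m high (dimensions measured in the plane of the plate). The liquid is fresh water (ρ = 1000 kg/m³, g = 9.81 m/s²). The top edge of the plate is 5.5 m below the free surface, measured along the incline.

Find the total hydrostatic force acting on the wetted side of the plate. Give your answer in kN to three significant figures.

F ≈ 368 kN

γ = ρg = 1000 × 9.81 = 9810 N/m³ = 9.81 kN/m³.
The plate makes 44.6° with the vertical, i.e. θ = 90° − 44.6° = 45.4° to the horizontal. Measuring y along the incline from the free-surface line, vertical depth h = y·sinθ with sinθ = 0.712026.
The centroid lies 2.15/2 = 1.075 m below the top edge, so y_c = 5.5 + 1.075 = 6.575 m and h_c = 6.575 × 0.712026 = 4.68157 m.
A = 3.73 × 2.15 = 8.0195 m².
Resultant F = γ·h_c·A = 9.81 × 4.68157 × 8.0195 = 368.305 kN.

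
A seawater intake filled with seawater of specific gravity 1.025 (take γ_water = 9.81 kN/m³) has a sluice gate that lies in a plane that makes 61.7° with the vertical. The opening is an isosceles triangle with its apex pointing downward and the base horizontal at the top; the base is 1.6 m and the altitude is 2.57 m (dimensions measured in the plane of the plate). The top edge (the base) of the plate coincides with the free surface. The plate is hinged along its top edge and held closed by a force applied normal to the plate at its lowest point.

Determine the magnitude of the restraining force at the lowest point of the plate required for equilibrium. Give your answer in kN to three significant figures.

P ≈ 4.20 kN

γ = 1.025 × 9.81 = 10.05525 kN/m³.
The plate makes 61.7° with the vertical, i.e. θ = 90° − 61.7° = 28.3° to the horizontal. Measuring y along the incline from the free-surface line, vertical depth h = y·sinθ with sinθ = 0.474088.
With the apex down, the centroid sits h/3 = 2.57/3 = 0.856667 m below the base (the top edge), so y_c = 0.856667 m and h_c = 0.856667 × 0.474088 = 0.406136 m.
A = ½ × 1.6 × 2.57 = 2.056 m².
Resultant F = γ·h_c·A = 10.05525 × 0.406136 × 2.056 = 8.39629 kN.
I_c = b·h³/36 = 1.6 × 2.57³/36 = 0.754426 m⁴.
Centre of pressure: y_p = y_c + I_c/(y_c·A) = 0.856667 + 0.754426/(0.856667 × 2.056) = 0.856667 + 0.428333 = 1.285 m along the plane.
The resultant acts 0.856667 + 0.428333 = 1.285 m (along the plate) below the hinge at the top edge, so the moment about the hinge is M = F × 1.285 = 8.39629 × 1.285 = 10.7892 kN·m.
A normal force at the bottom, 2.57 m from the hinge, must supply this moment: P = 10.7892/2.57 = 4.19813 kN.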